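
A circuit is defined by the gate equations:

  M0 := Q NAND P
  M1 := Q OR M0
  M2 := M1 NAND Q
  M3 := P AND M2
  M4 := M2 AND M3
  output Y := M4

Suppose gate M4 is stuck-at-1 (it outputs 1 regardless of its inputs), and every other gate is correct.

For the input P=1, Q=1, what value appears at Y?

Propagate with M4 forced: M0=0, M1=1, M2=0, M3=0, M4=1 [stuck-at-1].
So Y = 1. (Without the fault it would be 0.)

1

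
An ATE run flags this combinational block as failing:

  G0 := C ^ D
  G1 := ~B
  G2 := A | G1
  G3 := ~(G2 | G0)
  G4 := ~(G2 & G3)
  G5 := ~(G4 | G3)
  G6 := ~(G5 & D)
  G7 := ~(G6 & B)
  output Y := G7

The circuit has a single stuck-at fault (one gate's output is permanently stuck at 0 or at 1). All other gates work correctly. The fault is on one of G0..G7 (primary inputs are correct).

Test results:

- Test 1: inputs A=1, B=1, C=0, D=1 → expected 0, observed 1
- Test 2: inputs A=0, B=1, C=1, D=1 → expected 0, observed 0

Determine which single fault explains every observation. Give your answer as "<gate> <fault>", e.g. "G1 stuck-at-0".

Fault-free values for test 1 (A=1, B=1, C=0, D=1): G0=1, G1=0, G2=1, G3=0, G4=1, G5=0, G6=1, G7=0, giving Y=0. Observed 1.
Test 1: faults giving observed 1 are {G4 stuck-at-0, G5 stuck-at-1, G6 stuck-at-0, G7 stuck-at-1}.
Test 2 (A=0, B=1, C=1, D=1): fault-free G0=0, G1=0, G2=0, G3=1, G4=1, G5=0, G6=1, G7=0 → 0; observed 0. Eliminates G5 stuck-at-1, G6 stuck-at-0, G7 stuck-at-1.
Only G4 stuck-at-0 is consistent with every test.

G4 stuck-at-0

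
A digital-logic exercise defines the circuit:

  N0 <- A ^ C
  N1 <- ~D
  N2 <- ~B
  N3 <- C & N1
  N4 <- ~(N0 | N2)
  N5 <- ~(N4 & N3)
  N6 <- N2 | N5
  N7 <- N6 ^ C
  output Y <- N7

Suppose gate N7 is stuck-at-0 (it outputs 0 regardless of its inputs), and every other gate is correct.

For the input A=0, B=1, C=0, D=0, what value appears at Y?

Propagate with N7 forced: N0=0, N1=1, N2=0, N3=0, N4=1, N5=1, N6=1, N7=0 [stuck-at-0].
So Y = 0. (Without the fault it would be 1.)

0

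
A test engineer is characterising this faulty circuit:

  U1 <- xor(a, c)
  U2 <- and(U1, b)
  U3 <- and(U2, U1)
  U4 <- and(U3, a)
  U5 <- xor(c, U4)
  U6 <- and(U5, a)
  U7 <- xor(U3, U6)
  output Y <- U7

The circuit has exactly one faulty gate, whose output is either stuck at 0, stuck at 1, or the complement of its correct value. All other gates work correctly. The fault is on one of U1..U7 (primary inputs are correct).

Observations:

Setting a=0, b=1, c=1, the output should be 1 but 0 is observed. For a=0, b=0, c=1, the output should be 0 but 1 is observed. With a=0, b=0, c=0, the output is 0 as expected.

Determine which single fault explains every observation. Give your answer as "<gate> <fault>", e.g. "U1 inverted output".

Fault-free values for test 1 (a=0, b=1, c=1): U1=1, U2=1, U3=1, U4=0, U5=1, U6=0, U7=1, giving Y=1. Observed 0.
Test 1: faults giving observed 0 are {U1 stuck-at-0, U1 inverted output, U2 stuck-at-0, U2 inverted output, U3 stuck-at-0, U3 inverted output, U6 stuck-at-1, U6 inverted output, U7 stuck-at-0, U7 inverted output}.
Test 2 (a=0, b=0, c=1): fault-free U1=1, U2=0, U3=0, U4=0, U5=1, U6=0, U7=0 → 0; observed 1. Eliminates U1 stuck-at-0, U1 inverted output, U2 stuck-at-0, U3 stuck-at-0, U7 stuck-at-0.
Test 3 (a=0, b=0, c=0): fault-free U1=0, U2=0, U3=0, U4=0, U5=0, U6=0, U7=0 → 0; observed 0. Eliminates U3 inverted output, U6 stuck-at-1, U6 inverted output, U7 inverted output.
Only U2 inverted output is consistent with every test.

U2 inverted output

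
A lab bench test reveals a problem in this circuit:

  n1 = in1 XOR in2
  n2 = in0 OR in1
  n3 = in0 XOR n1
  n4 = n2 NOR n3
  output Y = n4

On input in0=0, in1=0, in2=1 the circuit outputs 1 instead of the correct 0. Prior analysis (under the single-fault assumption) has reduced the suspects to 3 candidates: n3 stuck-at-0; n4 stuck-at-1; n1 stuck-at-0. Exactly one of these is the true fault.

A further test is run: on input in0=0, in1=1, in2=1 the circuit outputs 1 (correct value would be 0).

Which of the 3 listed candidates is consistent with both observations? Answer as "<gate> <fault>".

Evaluate each candidate on input in0=0, in1=1, in2=1:
  n3 stuck-at-0: n1=0, n2=1, n3=0 [stuck-at-0], n4=0 → 0 — eliminated
  n4 stuck-at-1: n1=0, n2=1, n3=0, n4=1 [stuck-at-1] → 1 — matches
  n1 stuck-at-0: n1=0 [stuck-at-0], n2=1, n3=0, n4=0 → 0 — eliminated
Only n4 stuck-at-1 reproduces the observed 1.

n4 stuck-at-1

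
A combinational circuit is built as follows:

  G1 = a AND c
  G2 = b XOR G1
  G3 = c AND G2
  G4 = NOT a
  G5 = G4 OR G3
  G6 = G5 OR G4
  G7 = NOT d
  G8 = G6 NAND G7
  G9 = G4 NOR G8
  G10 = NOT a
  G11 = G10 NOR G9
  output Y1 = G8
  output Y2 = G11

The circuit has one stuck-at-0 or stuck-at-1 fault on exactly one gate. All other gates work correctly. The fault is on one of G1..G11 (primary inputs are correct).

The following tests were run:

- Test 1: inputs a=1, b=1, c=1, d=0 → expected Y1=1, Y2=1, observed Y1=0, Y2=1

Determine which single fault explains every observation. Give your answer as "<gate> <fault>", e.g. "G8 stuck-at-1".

Fault-free values for test 1 (a=1, b=1, c=1, d=0): G1=1, G2=0, G3=0, G4=0, G5=0, G6=0, G7=1, G8=1, G9=0, G10=0, G11=1, giving Y1=1, Y2=1. Observed Y1=0, Y2=1.
Test 1: faults giving observed Y1=0, Y2=1 are {G4 stuck-at-1}.
Only G4 stuck-at-1 is consistent with every test.

G4 stuck-at-1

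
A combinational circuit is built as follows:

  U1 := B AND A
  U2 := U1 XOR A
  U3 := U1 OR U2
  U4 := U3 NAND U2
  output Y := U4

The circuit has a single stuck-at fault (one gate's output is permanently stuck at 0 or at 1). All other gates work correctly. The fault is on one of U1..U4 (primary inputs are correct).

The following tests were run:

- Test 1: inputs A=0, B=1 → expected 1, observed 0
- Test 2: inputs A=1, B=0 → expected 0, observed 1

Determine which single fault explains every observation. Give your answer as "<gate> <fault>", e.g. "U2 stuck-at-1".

U1 stuck-at-1

Fault-free values for test 1 (A=0, B=1): U1=0, U2=0, U3=0, U4=1, giving Y=1. Observed 0.
Test 1: faults giving observed 0 are {U1 stuck-at-1, U2 stuck-at-1, U4 stuck-at-0}.
Test 2 (A=1, B=0): fault-free U1=0, U2=1, U3=1, U4=0 → 0; observed 1. Eliminates U2 stuck-at-1, U4 stuck-at-0.
Only U1 stuck-at-1 is consistent with every test.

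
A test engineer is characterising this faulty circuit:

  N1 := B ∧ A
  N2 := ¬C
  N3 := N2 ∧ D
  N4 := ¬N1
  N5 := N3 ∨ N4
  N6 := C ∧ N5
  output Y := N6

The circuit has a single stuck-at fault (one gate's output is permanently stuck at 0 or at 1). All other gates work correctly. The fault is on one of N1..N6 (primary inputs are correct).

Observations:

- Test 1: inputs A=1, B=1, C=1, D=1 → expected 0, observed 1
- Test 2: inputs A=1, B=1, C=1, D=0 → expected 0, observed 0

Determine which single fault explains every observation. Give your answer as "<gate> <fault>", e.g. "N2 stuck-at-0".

N2 stuck-at-1

Fault-free values for test 1 (A=1, B=1, C=1, D=1): N1=1, N2=0, N3=0, N4=0, N5=0, N6=0, giving Y=0. Observed 1.
Test 1: faults giving observed 1 are {N1 stuck-at-0, N2 stuck-at-1, N3 stuck-at-1, N4 stuck-at-1, N5 stuck-at-1, N6 stuck-at-1}.
Test 2 (A=1, B=1, C=1, D=0): fault-free N1=1, N2=0, N3=0, N4=0, N5=0, N6=0 → 0; observed 0. Eliminates N1 stuck-at-0, N3 stuck-at-1, N4 stuck-at-1, N5 stuck-at-1, N6 stuck-at-1.
Only N2 stuck-at-1 is consistent with every test.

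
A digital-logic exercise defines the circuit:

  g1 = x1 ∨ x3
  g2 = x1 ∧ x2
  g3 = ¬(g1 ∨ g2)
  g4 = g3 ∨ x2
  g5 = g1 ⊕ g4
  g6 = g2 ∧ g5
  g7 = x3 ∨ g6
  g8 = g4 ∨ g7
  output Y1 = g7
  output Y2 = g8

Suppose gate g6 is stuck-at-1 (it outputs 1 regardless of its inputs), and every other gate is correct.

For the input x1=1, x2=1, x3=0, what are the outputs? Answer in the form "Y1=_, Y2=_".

Y1=1, Y2=1

Propagate with g6 forced: g1=1, g2=1, g3=0, g4=1, g5=0, g6=1 [stuck-at-1], g7=1, g8=1.
So the outputs are Y1=1, Y2=1. (Without the fault they would be Y1=0, Y2=1.)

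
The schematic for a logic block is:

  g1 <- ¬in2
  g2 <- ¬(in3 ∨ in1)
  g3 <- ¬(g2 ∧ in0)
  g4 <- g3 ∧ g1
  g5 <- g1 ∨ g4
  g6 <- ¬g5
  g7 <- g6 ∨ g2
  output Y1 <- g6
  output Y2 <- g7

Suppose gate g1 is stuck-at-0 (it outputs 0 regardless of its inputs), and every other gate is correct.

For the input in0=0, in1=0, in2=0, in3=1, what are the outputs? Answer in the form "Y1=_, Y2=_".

Y1=1, Y2=1

Propagate with g1 forced: g1=0 [stuck-at-0], g2=0, g3=1, g4=0, g5=0, g6=1, g7=1.
So the outputs are Y1=1, Y2=1. (Without the fault they would be Y1=0, Y2=0.)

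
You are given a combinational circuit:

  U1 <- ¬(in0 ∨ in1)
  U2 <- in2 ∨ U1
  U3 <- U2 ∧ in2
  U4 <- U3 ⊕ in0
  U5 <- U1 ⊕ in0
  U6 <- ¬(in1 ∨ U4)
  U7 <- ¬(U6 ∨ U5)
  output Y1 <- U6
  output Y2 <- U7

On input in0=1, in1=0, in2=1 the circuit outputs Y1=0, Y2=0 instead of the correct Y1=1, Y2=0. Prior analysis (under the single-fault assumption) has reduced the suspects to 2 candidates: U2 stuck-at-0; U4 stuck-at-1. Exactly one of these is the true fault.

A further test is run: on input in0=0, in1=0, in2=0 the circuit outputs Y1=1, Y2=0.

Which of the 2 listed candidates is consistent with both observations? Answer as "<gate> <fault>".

U2 stuck-at-0

Evaluate each candidate on input in0=0, in1=0, in2=0:
  U2 stuck-at-0: U1=1, U2=0 [stuck-at-0], U3=0, U4=0, U5=1, U6=1, U7=0 → Y1=1, Y2=0 — matches
  U4 stuck-at-1: U1=1, U2=1, U3=0, U4=1 [stuck-at-1], U5=1, U6=0, U7=0 → Y1=0, Y2=0 — eliminated
Only U2 stuck-at-0 reproduces the observed Y1=1, Y2=0.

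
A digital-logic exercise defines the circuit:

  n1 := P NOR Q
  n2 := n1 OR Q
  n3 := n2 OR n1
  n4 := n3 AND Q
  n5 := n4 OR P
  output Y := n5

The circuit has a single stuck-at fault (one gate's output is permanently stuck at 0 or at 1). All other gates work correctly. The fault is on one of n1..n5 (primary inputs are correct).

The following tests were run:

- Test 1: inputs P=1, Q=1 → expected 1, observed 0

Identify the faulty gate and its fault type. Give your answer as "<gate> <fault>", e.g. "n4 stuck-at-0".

Fault-free values for test 1 (P=1, Q=1): n1=0, n2=1, n3=1, n4=1, n5=1, giving Y=1. Observed 0.
Test 1: faults giving observed 0 are {n5 stuck-at-0}.
Only n5 stuck-at-0 is consistent with every test.

n5 stuck-at-0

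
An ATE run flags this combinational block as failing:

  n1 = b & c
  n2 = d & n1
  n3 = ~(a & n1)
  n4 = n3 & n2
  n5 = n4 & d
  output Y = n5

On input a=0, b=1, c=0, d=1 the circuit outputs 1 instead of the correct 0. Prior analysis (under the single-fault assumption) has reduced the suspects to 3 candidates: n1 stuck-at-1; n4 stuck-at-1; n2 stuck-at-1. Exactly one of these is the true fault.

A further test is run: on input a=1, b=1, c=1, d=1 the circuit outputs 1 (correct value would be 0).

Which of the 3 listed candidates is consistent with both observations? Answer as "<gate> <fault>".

Evaluate each candidate on input a=1, b=1, c=1, d=1:
  n1 stuck-at-1: n1=1 [stuck-at-1], n2=1, n3=0, n4=0, n5=0 → 0 — eliminated
  n4 stuck-at-1: n1=1, n2=1, n3=0, n4=1 [stuck-at-1], n5=1 → 1 — matches
  n2 stuck-at-1: n1=1, n2=1 [stuck-at-1], n3=0, n4=0, n5=0 → 0 — eliminated
Only n4 stuck-at-1 reproduces the observed 1.

n4 stuck-at-1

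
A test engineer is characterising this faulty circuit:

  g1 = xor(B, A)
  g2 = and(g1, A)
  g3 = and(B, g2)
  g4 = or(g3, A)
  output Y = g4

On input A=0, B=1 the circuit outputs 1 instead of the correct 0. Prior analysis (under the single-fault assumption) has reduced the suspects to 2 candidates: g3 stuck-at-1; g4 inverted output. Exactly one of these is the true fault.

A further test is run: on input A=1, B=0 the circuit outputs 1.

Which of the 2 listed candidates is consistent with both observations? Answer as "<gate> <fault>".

g3 stuck-at-1

Evaluate each candidate on input A=1, B=0:
  g3 stuck-at-1: g1=1, g2=1, g3=1 [stuck-at-1], g4=1 → 1 — matches
  g4 inverted output: g1=1, g2=1, g3=0, g4=0 [inverted output] → 0 — eliminated
Only g3 stuck-at-1 reproduces the observed 1.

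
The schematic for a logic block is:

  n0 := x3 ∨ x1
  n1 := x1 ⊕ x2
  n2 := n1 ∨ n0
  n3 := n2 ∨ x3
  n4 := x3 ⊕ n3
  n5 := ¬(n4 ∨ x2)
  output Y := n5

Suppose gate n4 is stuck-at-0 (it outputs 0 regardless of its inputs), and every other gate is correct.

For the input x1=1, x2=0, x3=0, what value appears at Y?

Propagate with n4 forced: n0=1, n1=1, n2=1, n3=1, n4=0 [stuck-at-0], n5=1.
So Y = 1. (Without the fault it would be 0.)

1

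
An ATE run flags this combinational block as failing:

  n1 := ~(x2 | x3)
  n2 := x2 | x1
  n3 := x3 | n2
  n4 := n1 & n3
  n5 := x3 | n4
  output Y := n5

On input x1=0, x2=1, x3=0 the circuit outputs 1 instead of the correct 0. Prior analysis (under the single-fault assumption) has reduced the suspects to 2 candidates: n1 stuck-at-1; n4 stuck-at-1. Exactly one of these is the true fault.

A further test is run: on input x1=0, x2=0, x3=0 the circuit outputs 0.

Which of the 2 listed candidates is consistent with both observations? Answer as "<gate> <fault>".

n1 stuck-at-1

Evaluate each candidate on input x1=0, x2=0, x3=0:
  n1 stuck-at-1: n1=1 [stuck-at-1], n2=0, n3=0, n4=0, n5=0 → 0 — matches
  n4 stuck-at-1: n1=1, n2=0, n3=0, n4=1 [stuck-at-1], n5=1 → 1 — eliminated
Only n1 stuck-at-1 reproduces the observed 0.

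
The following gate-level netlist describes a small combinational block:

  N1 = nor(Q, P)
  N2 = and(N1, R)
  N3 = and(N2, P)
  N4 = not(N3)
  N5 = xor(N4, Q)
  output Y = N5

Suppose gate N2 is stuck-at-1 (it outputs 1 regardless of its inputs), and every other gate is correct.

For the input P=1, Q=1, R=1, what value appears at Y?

Propagate with N2 forced: N1=0, N2=1 [stuck-at-1], N3=1, N4=0, N5=1.
So Y = 1. (Without the fault it would be 0.)

1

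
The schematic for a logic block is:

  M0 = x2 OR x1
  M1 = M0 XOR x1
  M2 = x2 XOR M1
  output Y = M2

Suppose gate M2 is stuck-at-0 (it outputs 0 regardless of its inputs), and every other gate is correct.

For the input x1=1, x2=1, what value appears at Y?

Propagate with M2 forced: M0=1, M1=0, M2=0 [stuck-at-0].
So Y = 0. (Without the fault it would be 1.)

0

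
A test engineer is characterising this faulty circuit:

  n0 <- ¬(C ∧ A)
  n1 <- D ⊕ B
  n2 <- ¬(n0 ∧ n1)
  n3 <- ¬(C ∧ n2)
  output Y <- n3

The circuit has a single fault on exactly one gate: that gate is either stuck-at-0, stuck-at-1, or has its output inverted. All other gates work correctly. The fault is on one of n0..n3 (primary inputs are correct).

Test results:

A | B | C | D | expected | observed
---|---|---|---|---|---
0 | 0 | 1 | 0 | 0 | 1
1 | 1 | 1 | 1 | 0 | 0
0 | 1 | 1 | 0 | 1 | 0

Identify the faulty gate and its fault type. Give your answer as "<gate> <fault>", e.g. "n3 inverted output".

Fault-free values for test 1 (A=0, B=0, C=1, D=0): n0=1, n1=0, n2=1, n3=0, giving Y=0. Observed 1.
Test 1: faults giving observed 1 are {n1 stuck-at-1, n1 inverted output, n2 stuck-at-0, n2 inverted output, n3 stuck-at-1, n3 inverted output}.
Test 2 (A=1, B=1, C=1, D=1): fault-free n0=0, n1=0, n2=1, n3=0 → 0; observed 0. Eliminates n2 stuck-at-0, n2 inverted output, n3 stuck-at-1, n3 inverted output.
Test 3 (A=0, B=1, C=1, D=0): fault-free n0=1, n1=1, n2=0, n3=1 → 1; observed 0. Eliminates n1 stuck-at-1.
Only n1 inverted output is consistent with every test.

n1 inverted output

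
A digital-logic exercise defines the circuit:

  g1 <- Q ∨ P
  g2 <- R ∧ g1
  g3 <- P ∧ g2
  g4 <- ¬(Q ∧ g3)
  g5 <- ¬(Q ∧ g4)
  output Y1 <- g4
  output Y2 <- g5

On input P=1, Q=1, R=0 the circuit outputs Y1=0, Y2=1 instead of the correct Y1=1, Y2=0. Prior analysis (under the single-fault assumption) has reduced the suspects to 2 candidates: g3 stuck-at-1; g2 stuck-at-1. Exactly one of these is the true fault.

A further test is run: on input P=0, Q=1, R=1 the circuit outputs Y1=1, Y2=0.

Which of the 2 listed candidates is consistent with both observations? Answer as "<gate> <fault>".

Evaluate each candidate on input P=0, Q=1, R=1:
  g3 stuck-at-1: g1=1, g2=1, g3=1 [stuck-at-1], g4=0, g5=1 → Y1=0, Y2=1 — eliminated
  g2 stuck-at-1: g1=1, g2=1 [stuck-at-1], g3=0, g4=1, g5=0 → Y1=1, Y2=0 — matches
Only g2 stuck-at-1 reproduces the observed Y1=1, Y2=0.

g2 stuck-at-1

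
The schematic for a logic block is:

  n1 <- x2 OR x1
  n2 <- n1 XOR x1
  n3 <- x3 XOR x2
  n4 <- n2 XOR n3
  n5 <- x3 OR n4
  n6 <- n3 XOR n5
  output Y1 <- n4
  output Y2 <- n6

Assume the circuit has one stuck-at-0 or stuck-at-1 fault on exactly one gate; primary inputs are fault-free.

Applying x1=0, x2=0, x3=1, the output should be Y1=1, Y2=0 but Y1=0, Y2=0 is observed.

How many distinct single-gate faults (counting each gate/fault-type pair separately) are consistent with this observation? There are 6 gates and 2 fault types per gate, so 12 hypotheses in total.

Fault-free: n1=0, n2=0, n3=1, n4=1, n5=1, n6=0 → Y1=1, Y2=0. Observed Y1=0, Y2=0.
  n1 stuck-at-0: output Y1=1, Y2=0 ✗
  n1 stuck-at-1: output Y1=0, Y2=0 ✓
  n2 stuck-at-0: output Y1=1, Y2=0 ✗
  n2 stuck-at-1: output Y1=0, Y2=0 ✓
  n3 stuck-at-0: output Y1=0, Y2=1 ✗
  n3 stuck-at-1: output Y1=1, Y2=0 ✗
  n4 stuck-at-0: output Y1=0, Y2=0 ✓
  n4 stuck-at-1: output Y1=1, Y2=0 ✗
  n5 stuck-at-0: output Y1=1, Y2=1 ✗
  n5 stuck-at-1: output Y1=1, Y2=0 ✗
  n6 stuck-at-0: output Y1=1, Y2=0 ✗
  n6 stuck-at-1: output Y1=1, Y2=1 ✗
Consistent faults: {n1 stuck-at-1, n2 stuck-at-1, n4 stuck-at-0} — 3 in all.

3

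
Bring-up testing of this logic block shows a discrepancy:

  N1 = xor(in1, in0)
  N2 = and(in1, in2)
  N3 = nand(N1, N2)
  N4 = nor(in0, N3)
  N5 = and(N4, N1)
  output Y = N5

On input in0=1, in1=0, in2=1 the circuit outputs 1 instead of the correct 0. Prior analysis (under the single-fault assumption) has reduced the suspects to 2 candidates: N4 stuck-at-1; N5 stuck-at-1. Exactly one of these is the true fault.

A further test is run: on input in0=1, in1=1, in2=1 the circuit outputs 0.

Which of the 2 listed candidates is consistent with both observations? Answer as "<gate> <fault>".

Evaluate each candidate on input in0=1, in1=1, in2=1:
  N4 stuck-at-1: N1=0, N2=1, N3=1, N4=1 [stuck-at-1], N5=0 → 0 — matches
  N5 stuck-at-1: N1=0, N2=1, N3=1, N4=0, N5=1 [stuck-at-1] → 1 — eliminated
Only N4 stuck-at-1 reproduces the observed 0.

N4 stuck-at-1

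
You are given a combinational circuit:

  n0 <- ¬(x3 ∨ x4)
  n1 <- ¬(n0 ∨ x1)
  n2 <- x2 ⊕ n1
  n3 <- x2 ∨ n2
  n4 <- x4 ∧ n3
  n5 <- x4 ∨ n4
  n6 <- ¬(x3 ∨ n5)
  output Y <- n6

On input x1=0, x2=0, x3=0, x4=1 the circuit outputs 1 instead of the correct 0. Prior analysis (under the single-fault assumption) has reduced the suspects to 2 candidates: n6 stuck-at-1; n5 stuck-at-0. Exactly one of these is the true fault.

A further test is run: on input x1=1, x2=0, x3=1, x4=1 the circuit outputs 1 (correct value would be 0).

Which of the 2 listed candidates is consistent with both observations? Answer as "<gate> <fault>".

n6 stuck-at-1

Evaluate each candidate on input x1=1, x2=0, x3=1, x4=1:
  n6 stuck-at-1: n0=0, n1=0, n2=0, n3=0, n4=0, n5=1, n6=1 [stuck-at-1] → 1 — matches
  n5 stuck-at-0: n0=0, n1=0, n2=0, n3=0, n4=0, n5=0 [stuck-at-0], n6=0 → 0 — eliminated
Only n6 stuck-at-1 reproduces the observed 1.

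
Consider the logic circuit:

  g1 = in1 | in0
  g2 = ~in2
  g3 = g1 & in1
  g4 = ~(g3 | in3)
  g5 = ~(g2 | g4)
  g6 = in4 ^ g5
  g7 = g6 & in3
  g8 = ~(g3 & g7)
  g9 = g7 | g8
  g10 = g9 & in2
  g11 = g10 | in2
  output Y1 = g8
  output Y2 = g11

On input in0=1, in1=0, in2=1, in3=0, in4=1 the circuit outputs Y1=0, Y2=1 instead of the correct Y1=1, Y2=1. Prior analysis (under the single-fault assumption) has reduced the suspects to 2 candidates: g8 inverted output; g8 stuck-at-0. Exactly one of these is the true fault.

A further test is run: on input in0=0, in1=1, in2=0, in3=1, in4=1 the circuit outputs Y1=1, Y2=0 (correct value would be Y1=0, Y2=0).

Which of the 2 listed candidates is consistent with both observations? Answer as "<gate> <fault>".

g8 inverted output

Evaluate each candidate on input in0=0, in1=1, in2=0, in3=1, in4=1:
  g8 inverted output: g1=1, g2=1, g3=1, g4=0, g5=0, g6=1, g7=1, g8=1 [inverted output], g9=1, g10=0, g11=0 → Y1=1, Y2=0 — matches
  g8 stuck-at-0: g1=1, g2=1, g3=1, g4=0, g5=0, g6=1, g7=1, g8=0 [stuck-at-0], g9=1, g10=0, g11=0 → Y1=0, Y2=0 — eliminated
Only g8 inverted output reproduces the observed Y1=1, Y2=0.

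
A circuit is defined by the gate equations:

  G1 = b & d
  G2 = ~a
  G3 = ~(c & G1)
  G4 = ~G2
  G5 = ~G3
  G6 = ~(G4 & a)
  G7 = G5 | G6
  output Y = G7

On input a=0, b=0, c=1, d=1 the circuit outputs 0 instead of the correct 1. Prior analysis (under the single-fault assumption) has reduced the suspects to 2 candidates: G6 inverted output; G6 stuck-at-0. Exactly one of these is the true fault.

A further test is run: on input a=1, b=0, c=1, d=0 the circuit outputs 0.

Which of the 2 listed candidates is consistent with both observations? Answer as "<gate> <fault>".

Evaluate each candidate on input a=1, b=0, c=1, d=0:
  G6 inverted output: G1=0, G2=0, G3=1, G4=1, G5=0, G6=1 [inverted output], G7=1 → 1 — eliminated
  G6 stuck-at-0: G1=0, G2=0, G3=1, G4=1, G5=0, G6=0 [stuck-at-0], G7=0 → 0 — matches
Only G6 stuck-at-0 reproduces the observed 0.

G6 stuck-at-0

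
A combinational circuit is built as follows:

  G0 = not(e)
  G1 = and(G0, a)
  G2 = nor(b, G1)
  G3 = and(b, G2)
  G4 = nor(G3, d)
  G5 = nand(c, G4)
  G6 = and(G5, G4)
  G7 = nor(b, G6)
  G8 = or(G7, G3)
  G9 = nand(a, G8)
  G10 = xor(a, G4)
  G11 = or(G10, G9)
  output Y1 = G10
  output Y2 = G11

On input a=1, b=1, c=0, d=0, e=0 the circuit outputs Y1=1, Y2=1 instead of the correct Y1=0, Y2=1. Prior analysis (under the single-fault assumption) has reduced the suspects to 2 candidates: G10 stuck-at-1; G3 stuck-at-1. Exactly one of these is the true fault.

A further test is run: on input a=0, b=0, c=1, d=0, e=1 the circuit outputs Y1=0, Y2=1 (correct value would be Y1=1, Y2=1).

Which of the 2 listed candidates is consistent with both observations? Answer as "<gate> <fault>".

Evaluate each candidate on input a=0, b=0, c=1, d=0, e=1:
  G10 stuck-at-1: G0=0, G1=0, G2=1, G3=0, G4=1, G5=0, G6=0, G7=1, G8=1, G9=1, G10=1 [stuck-at-1], G11=1 → Y1=1, Y2=1 — eliminated
  G3 stuck-at-1: G0=0, G1=0, G2=1, G3=1 [stuck-at-1], G4=0, G5=1, G6=0, G7=1, G8=1, G9=1, G10=0, G11=1 → Y1=0, Y2=1 — matches
Only G3 stuck-at-1 reproduces the observed Y1=0, Y2=1.

G3 stuck-at-1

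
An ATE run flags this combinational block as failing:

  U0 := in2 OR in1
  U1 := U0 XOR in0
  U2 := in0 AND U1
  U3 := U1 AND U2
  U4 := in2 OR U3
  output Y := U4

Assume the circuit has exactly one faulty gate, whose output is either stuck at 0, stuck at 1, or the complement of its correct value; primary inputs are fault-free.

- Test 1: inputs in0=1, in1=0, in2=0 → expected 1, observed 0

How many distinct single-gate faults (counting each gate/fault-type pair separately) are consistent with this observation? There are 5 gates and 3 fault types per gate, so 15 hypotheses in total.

10

Fault-free: U0=0, U1=1, U2=1, U3=1, U4=1 → 1. Observed 0.
  U0: stuck-at-1, inverted output ✓; others ✗
  U1: stuck-at-0, inverted output ✓; others ✗
  U2: stuck-at-0, inverted output ✓; others ✗
  U3: stuck-at-0, inverted output ✓; others ✗
  U4: stuck-at-0, inverted output ✓; others ✗
Consistent faults: {U0 stuck-at-1, U0 inverted output, U1 stuck-at-0, U1 inverted output, U2 stuck-at-0, U2 inverted output, U3 stuck-at-0, U3 inverted output, U4 stuck-at-0, U4 inverted output} — 10 in all.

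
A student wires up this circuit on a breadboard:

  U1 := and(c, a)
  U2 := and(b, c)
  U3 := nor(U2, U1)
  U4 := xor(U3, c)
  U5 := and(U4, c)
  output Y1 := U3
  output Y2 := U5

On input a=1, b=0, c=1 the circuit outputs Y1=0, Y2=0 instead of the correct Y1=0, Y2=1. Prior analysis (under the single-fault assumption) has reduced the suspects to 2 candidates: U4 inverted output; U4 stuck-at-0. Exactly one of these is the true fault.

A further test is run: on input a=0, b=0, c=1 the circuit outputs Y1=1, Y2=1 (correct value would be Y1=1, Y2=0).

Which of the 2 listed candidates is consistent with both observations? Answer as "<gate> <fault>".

U4 inverted output

Evaluate each candidate on input a=0, b=0, c=1:
  U4 inverted output: U1=0, U2=0, U3=1, U4=1 [inverted output], U5=1 → Y1=1, Y2=1 — matches
  U4 stuck-at-0: U1=0, U2=0, U3=1, U4=0 [stuck-at-0], U5=0 → Y1=1, Y2=0 — eliminated
Only U4 inverted output reproduces the observed Y1=1, Y2=1.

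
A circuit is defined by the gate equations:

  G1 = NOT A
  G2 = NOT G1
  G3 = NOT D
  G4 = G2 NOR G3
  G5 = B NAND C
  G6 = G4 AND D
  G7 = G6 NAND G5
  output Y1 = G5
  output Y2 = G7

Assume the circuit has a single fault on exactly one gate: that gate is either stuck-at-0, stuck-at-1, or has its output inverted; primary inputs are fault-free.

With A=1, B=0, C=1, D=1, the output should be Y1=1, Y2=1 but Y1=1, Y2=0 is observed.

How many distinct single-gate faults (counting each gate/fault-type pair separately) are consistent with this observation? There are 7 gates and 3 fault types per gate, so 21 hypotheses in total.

Fault-free: G1=0, G2=1, G3=0, G4=0, G5=1, G6=0, G7=1 → Y1=1, Y2=1. Observed Y1=1, Y2=0.
  G1: stuck-at-1, inverted output ✓; others ✗
  G2: stuck-at-0, inverted output ✓; others ✗
  G3: none of the 3 fault types match ✗
  G4: stuck-at-1, inverted output ✓; others ✗
  G5: none of the 3 fault types match ✗
  G6: stuck-at-1, inverted output ✓; others ✗
  G7: stuck-at-0, inverted output ✓; others ✗
Consistent faults: {G1 stuck-at-1, G1 inverted output, G2 stuck-at-0, G2 inverted output, G4 stuck-at-1, G4 inverted output, G6 stuck-at-1, G6 inverted output, G7 stuck-at-0, G7 inverted output} — 10 in all.

10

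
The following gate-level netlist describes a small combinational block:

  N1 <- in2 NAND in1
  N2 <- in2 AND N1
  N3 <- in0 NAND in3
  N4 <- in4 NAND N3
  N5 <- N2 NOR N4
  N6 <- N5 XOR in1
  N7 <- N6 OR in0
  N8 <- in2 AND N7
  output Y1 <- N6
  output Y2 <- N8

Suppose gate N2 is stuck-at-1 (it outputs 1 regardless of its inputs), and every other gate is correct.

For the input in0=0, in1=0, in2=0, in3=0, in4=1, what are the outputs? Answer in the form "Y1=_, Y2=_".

Y1=0, Y2=0

Propagate with N2 forced: N1=1, N2=1 [stuck-at-1], N3=1, N4=0, N5=0, N6=0, N7=0, N8=0.
So the outputs are Y1=0, Y2=0. (Without the fault they would be Y1=1, Y2=0.)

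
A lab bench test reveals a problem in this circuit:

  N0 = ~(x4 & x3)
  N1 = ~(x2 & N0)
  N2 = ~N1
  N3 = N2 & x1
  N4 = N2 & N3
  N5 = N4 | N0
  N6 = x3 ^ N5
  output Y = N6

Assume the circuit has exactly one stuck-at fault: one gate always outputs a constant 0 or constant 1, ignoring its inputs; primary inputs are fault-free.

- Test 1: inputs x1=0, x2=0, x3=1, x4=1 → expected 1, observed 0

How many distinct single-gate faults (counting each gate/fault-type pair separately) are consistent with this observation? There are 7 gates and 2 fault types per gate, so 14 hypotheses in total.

4

Fault-free: N0=0, N1=1, N2=0, N3=0, N4=0, N5=0, N6=1 → 1. Observed 0.
  N0 stuck-at-0: output 1 ✗
  N0 stuck-at-1: output 0 ✓
  N1 stuck-at-0: output 1 ✗
  N1 stuck-at-1: output 1 ✗
  N2 stuck-at-0: output 1 ✗
  N2 stuck-at-1: output 1 ✗
  N3 stuck-at-0: output 1 ✗
  N3 stuck-at-1: output 1 ✗
  N4 stuck-at-0: output 1 ✗
  N4 stuck-at-1: output 0 ✓
  N5 stuck-at-0: output 1 ✗
  N5 stuck-at-1: output 0 ✓
  N6 stuck-at-0: output 0 ✓
  N6 stuck-at-1: output 1 ✗
Consistent faults: {N0 stuck-at-1, N4 stuck-at-1, N5 stuck-at-1, N6 stuck-at-0} — 4 in all.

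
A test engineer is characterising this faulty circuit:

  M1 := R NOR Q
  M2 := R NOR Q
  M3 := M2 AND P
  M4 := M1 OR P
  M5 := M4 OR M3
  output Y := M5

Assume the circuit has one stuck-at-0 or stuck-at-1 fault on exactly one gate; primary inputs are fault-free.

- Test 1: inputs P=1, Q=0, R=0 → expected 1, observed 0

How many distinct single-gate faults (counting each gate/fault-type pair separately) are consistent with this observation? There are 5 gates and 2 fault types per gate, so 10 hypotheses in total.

Fault-free: M1=1, M2=1, M3=1, M4=1, M5=1 → 1. Observed 0.
  M1 stuck-at-0: output 1 ✗
  M1 stuck-at-1: output 1 ✗
  M2 stuck-at-0: output 1 ✗
  M2 stuck-at-1: output 1 ✗
  M3 stuck-at-0: output 1 ✗
  M3 stuck-at-1: output 1 ✗
  M4 stuck-at-0: output 1 ✗
  M4 stuck-at-1: output 1 ✗
  M5 stuck-at-0: output 0 ✓
  M5 stuck-at-1: output 1 ✗
Consistent faults: {M5 stuck-at-0} — 1 in all.

1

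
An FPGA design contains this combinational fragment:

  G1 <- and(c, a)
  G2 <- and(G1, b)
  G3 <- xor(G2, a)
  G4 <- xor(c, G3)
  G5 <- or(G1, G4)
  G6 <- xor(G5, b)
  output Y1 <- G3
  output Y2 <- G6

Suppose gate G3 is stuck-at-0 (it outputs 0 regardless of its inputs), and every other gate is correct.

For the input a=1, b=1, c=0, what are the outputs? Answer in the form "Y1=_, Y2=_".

Propagate with G3 forced: G1=0, G2=0, G3=0 [stuck-at-0], G4=0, G5=0, G6=1.
So the outputs are Y1=0, Y2=1. (Without the fault they would be Y1=1, Y2=0.)

Y1=0, Y2=1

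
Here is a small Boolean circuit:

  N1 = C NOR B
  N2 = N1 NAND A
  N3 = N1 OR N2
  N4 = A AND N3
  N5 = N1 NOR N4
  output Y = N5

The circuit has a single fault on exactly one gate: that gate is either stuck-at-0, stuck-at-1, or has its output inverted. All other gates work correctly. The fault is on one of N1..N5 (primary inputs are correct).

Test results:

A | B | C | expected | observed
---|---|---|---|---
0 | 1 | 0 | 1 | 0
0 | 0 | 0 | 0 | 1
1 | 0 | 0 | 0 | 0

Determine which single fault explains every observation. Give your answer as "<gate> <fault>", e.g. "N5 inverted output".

N1 inverted output

Fault-free values for test 1 (A=0, B=1, C=0): N1=0, N2=1, N3=1, N4=0, N5=1, giving Y=1. Observed 0.
Test 1: faults giving observed 0 are {N1 stuck-at-1, N1 inverted output, N4 stuck-at-1, N4 inverted output, N5 stuck-at-0, N5 inverted output}.
Test 2 (A=0, B=0, C=0): fault-free N1=1, N2=1, N3=1, N4=0, N5=0 → 0; observed 1. Eliminates N1 stuck-at-1, N4 stuck-at-1, N4 inverted output, N5 stuck-at-0.
Test 3 (A=1, B=0, C=0): fault-free N1=1, N2=0, N3=1, N4=1, N5=0 → 0; observed 0. Eliminates N5 inverted output.
Only N1 inverted output is consistent with every test.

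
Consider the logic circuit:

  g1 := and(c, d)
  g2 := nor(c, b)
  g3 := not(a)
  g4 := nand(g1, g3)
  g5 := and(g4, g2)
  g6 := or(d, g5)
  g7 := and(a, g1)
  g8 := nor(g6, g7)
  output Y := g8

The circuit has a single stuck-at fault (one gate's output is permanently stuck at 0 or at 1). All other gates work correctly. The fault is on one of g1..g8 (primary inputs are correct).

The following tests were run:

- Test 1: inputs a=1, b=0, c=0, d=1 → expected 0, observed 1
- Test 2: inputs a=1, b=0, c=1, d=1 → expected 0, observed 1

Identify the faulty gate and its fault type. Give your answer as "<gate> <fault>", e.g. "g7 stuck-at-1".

Fault-free values for test 1 (a=1, b=0, c=0, d=1): g1=0, g2=1, g3=0, g4=1, g5=1, g6=1, g7=0, g8=0, giving Y=0. Observed 1.
Test 1: faults giving observed 1 are {g6 stuck-at-0, g8 stuck-at-1}.
Test 2 (a=1, b=0, c=1, d=1): fault-free g1=1, g2=0, g3=0, g4=1, g5=0, g6=1, g7=1, g8=0 → 0; observed 1. Eliminates g6 stuck-at-0.
Only g8 stuck-at-1 is consistent with every test.

g8 stuck-at-1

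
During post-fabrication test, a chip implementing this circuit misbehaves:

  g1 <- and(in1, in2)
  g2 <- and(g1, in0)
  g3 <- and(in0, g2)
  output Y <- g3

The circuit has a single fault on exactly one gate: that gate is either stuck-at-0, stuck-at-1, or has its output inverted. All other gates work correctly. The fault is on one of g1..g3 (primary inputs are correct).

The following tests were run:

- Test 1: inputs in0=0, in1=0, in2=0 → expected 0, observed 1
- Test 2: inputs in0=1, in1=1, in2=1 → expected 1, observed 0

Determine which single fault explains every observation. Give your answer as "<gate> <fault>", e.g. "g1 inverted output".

Fault-free values for test 1 (in0=0, in1=0, in2=0): g1=0, g2=0, g3=0, giving Y=0. Observed 1.
Test 1: faults giving observed 1 are {g3 stuck-at-1, g3 inverted output}.
Test 2 (in0=1, in1=1, in2=1): fault-free g1=1, g2=1, g3=1 → 1; observed 0. Eliminates g3 stuck-at-1.
Only g3 inverted output is consistent with every test.

g3 inverted output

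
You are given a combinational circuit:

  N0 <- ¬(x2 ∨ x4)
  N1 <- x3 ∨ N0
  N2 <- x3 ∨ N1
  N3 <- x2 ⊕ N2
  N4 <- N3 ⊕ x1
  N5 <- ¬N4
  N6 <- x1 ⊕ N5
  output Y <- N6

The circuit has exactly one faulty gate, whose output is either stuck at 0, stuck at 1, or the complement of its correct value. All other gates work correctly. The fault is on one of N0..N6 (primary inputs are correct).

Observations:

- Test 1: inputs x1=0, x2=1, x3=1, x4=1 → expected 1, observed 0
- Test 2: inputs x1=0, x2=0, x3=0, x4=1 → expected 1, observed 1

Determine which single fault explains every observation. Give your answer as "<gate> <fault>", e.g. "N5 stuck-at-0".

N2 stuck-at-0

Fault-free values for test 1 (x1=0, x2=1, x3=1, x4=1): N0=0, N1=1, N2=1, N3=0, N4=0, N5=1, N6=1, giving Y=1. Observed 0.
Test 1: faults giving observed 0 are {N2 stuck-at-0, N2 inverted output, N3 stuck-at-1, N3 inverted output, N4 stuck-at-1, N4 inverted output, N5 stuck-at-0, N5 inverted output, N6 stuck-at-0, N6 inverted output}.
Test 2 (x1=0, x2=0, x3=0, x4=1): fault-free N0=0, N1=0, N2=0, N3=0, N4=0, N5=1, N6=1 → 1; observed 1. Eliminates N2 inverted output, N3 stuck-at-1, N3 inverted output, N4 stuck-at-1, N4 inverted output, N5 stuck-at-0, N5 inverted output, N6 stuck-at-0, N6 inverted output.
Only N2 stuck-at-0 is consistent with every test.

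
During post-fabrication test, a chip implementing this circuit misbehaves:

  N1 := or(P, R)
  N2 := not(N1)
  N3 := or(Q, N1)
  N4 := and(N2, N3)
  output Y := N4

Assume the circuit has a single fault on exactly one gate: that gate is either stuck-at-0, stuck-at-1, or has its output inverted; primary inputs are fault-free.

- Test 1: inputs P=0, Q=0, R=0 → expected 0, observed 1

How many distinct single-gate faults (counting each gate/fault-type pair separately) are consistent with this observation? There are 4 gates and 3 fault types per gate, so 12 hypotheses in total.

4

Fault-free: N1=0, N2=1, N3=0, N4=0 → 0. Observed 1.
  N1 stuck-at-0: output 0 ✗
  N1 stuck-at-1: output 0 ✗
  N1 inverted output: output 0 ✗
  N2 stuck-at-0: output 0 ✗
  N2 stuck-at-1: output 0 ✗
  N2 inverted output: output 0 ✗
  N3 stuck-at-0: output 0 ✗
  N3 stuck-at-1: output 1 ✓
  N3 inverted output: output 1 ✓
  N4 stuck-at-0: output 0 ✗
  N4 stuck-at-1: output 1 ✓
  N4 inverted output: output 1 ✓
Consistent faults: {N3 stuck-at-1, N3 inverted output, N4 stuck-at-1, N4 inverted output} — 4 in all.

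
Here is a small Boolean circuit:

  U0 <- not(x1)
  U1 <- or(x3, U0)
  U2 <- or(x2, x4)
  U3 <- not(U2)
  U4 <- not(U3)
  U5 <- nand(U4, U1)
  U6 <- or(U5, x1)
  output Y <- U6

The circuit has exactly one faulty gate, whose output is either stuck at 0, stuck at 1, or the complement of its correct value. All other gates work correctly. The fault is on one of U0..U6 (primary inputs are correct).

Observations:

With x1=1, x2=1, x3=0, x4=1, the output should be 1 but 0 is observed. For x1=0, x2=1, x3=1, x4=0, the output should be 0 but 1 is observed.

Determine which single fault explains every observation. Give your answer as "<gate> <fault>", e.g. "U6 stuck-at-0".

U6 inverted output

Fault-free values for test 1 (x1=1, x2=1, x3=0, x4=1): U0=0, U1=0, U2=1, U3=0, U4=1, U5=1, U6=1, giving Y=1. Observed 0.
Test 1: faults giving observed 0 are {U6 stuck-at-0, U6 inverted output}.
Test 2 (x1=0, x2=1, x3=1, x4=0): fault-free U0=1, U1=1, U2=1, U3=0, U4=1, U5=0, U6=0 → 0; observed 1. Eliminates U6 stuck-at-0.
Only U6 inverted output is consistent with every test.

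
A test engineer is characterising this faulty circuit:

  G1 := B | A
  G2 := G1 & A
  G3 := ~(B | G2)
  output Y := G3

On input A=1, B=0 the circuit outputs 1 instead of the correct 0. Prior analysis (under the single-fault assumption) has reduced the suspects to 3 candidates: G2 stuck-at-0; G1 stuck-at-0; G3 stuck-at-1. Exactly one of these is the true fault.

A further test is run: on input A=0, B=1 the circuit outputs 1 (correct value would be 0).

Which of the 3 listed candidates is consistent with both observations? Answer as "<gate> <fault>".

Evaluate each candidate on input A=0, B=1:
  G2 stuck-at-0: G1=1, G2=0 [stuck-at-0], G3=0 → 0 — eliminated
  G1 stuck-at-0: G1=0 [stuck-at-0], G2=0, G3=0 → 0 — eliminated
  G3 stuck-at-1: G1=1, G2=0, G3=1 [stuck-at-1] → 1 — matches
Only G3 stuck-at-1 reproduces the observed 1.

G3 stuck-at-1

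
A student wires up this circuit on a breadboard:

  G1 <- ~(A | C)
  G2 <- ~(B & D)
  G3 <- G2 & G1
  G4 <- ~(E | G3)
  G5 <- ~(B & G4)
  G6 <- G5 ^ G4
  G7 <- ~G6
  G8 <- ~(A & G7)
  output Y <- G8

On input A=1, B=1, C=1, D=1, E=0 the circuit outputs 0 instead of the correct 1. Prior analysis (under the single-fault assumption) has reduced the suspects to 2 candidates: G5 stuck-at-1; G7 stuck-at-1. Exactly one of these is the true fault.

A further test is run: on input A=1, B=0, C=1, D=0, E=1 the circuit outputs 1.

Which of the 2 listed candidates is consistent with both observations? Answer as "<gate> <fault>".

G5 stuck-at-1

Evaluate each candidate on input A=1, B=0, C=1, D=0, E=1:
  G5 stuck-at-1: G1=0, G2=1, G3=0, G4=0, G5=1 [stuck-at-1], G6=1, G7=0, G8=1 → 1 — matches
  G7 stuck-at-1: G1=0, G2=1, G3=0, G4=0, G5=1, G6=1, G7=1 [stuck-at-1], G8=0 → 0 — eliminated
Only G5 stuck-at-1 reproduces the observed 1.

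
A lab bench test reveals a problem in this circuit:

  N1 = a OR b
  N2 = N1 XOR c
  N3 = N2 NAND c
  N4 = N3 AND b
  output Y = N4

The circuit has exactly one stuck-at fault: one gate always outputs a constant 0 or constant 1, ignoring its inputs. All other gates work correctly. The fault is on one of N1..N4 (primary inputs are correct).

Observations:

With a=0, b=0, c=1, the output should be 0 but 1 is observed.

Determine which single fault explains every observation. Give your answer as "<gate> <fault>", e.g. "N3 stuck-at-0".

N4 stuck-at-1

Fault-free values for test 1 (a=0, b=0, c=1): N1=0, N2=1, N3=0, N4=0, giving Y=0. Observed 1.
Test 1: faults giving observed 1 are {N4 stuck-at-1}.
Only N4 stuck-at-1 is consistent with every test.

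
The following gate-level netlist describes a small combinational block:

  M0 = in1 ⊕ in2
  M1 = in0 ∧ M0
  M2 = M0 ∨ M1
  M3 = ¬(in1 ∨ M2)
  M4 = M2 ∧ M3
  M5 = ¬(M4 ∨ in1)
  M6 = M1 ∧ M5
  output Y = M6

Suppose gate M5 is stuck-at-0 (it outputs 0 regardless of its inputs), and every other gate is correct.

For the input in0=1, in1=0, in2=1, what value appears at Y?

Propagate with M5 forced: M0=1, M1=1, M2=1, M3=0, M4=0, M5=0 [stuck-at-0], M6=0.
So Y = 0. (Without the fault it would be 1.)

0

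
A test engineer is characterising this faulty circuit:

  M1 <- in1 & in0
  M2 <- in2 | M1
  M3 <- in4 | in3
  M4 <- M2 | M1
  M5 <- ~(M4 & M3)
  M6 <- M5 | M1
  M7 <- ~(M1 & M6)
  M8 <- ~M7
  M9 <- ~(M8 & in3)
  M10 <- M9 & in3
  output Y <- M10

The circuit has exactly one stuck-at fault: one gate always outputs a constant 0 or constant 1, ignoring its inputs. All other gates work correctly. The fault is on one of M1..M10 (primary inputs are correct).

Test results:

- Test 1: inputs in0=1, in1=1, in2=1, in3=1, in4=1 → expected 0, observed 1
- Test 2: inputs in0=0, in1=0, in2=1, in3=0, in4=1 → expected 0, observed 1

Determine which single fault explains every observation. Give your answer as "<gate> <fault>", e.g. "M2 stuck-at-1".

M10 stuck-at-1

Fault-free values for test 1 (in0=1, in1=1, in2=1, in3=1, in4=1): M1=1, M2=1, M3=1, M4=1, M5=0, M6=1, M7=0, M8=1, M9=0, M10=0, giving Y=0. Observed 1.
Test 1: faults giving observed 1 are {M1 stuck-at-0, M6 stuck-at-0, M7 stuck-at-1, M8 stuck-at-0, M9 stuck-at-1, M10 stuck-at-1}.
Test 2 (in0=0, in1=0, in2=1, in3=0, in4=1): fault-free M1=0, M2=1, M3=1, M4=1, M5=0, M6=0, M7=1, M8=0, M9=1, M10=0 → 0; observed 1. Eliminates M1 stuck-at-0, M6 stuck-at-0, M7 stuck-at-1, M8 stuck-at-0, M9 stuck-at-1.
Only M10 stuck-at-1 is consistent with every test.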